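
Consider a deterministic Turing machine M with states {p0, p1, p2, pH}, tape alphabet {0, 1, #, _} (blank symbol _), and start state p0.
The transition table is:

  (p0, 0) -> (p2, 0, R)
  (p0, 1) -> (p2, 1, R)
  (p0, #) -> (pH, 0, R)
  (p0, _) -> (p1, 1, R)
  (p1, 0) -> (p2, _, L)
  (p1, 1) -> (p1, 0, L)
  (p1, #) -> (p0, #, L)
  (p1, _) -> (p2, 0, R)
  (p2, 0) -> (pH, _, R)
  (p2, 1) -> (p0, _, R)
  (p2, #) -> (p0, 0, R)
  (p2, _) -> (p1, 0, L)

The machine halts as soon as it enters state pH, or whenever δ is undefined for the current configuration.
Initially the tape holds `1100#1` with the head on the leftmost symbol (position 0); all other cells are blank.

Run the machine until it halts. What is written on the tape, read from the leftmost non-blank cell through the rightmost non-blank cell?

1_0_#1

state=p0 head=0 tape=[1]100#1   (p0,1)→(p2,1,R)
state=p2 head=1 tape=1[1]00#1   (p2,1)→(p0,_,R)
state=p0 head=2 tape=1_[0]0#1   (p0,0)→(p2,0,R)
state=p2 head=3 tape=1_0[0]#1   (p2,0)→(pH,_,R)
state=pH head=4 tape=1_0_[#]1
The non-blank tape span at halt is 1_0_#1.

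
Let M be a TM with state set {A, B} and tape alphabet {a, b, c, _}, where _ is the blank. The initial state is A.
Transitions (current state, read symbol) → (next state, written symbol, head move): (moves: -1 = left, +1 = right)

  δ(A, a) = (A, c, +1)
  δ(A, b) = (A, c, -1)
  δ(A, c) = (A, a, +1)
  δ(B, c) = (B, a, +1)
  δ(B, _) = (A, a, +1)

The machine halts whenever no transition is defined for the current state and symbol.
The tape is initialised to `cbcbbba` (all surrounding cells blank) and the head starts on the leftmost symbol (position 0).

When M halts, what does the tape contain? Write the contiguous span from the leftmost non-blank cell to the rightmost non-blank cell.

cacccac

state=A head=0 tape=[c]bcbbba_   (A,c)→(A,a,+1)
state=A head=1 tape=a[b]cbbba_   (A,b)→(A,c,-1)
state=A head=0 tape=[a]ccbbba_   (A,a)→(A,c,+1)
state=A head=1 tape=c[c]cbbba_   (A,c)→(A,a,+1)
state=A head=2 tape=ca[c]bbba_   (A,c)→(A,a,+1)
state=A head=3 tape=caa[b]bba_   (A,b)→(A,c,-1)
state=A head=2 tape=ca[a]cbba_   (A,a)→(A,c,+1)
state=A head=3 tape=cac[c]bba_   (A,c)→(A,a,+1)
state=A head=4 tape=caca[b]ba_   (A,b)→(A,c,-1)
state=A head=3 tape=cac[a]cba_   (A,a)→(A,c,+1)
state=A head=4 tape=cacc[c]ba_   (A,c)→(A,a,+1)
state=A head=5 tape=cacca[b]a_   (A,b)→(A,c,-1)
state=A head=4 tape=cacc[a]ca_   (A,a)→(A,c,+1)
state=A head=5 tape=caccc[c]a_   (A,c)→(A,a,+1)
state=A head=6 tape=caccca[a]_   (A,a)→(A,c,+1)
state=A head=7 tape=cacccac[_]
The non-blank tape span at halt is cacccac.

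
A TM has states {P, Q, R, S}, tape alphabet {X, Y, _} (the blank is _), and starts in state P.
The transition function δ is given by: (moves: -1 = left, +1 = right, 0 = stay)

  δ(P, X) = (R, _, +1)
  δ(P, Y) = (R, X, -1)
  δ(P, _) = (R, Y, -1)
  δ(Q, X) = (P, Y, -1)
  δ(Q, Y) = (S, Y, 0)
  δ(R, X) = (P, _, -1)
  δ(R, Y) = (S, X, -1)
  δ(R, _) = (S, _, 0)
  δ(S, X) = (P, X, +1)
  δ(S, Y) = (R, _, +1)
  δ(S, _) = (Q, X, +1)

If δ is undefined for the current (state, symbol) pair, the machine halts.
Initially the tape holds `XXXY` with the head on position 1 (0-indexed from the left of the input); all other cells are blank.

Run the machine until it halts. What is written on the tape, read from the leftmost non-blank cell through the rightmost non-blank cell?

X_X_X_X

state=P head=1 tape=__X[X]XY__   (P,X)→(R,_,+1)
state=R head=2 tape=__X_[X]Y__   (R,X)→(P,_,-1)
state=P head=1 tape=__X[_]_Y__   (P,_)→(R,Y,-1)
state=R head=0 tape=__[X]Y_Y__   (R,X)→(P,_,-1)
state=P head=-1 tape=_[_]_Y_Y__   (P,_)→(R,Y,-1)
state=R head=-2 tape=[_]Y_Y_Y__   (R,_)→(S,_,0)
state=S head=-2 tape=[_]Y_Y_Y__   (S,_)→(Q,X,+1)
state=Q head=-1 tape=X[Y]_Y_Y__   (Q,Y)→(S,Y,0)
state=S head=-1 tape=X[Y]_Y_Y__   (S,Y)→(R,_,+1)
state=R head=0 tape=X_[_]Y_Y__   (R,_)→(S,_,0)
state=S head=0 tape=X_[_]Y_Y__   (S,_)→(Q,X,+1)
state=Q head=1 tape=X_X[Y]_Y__   (Q,Y)→(S,Y,0)
state=S head=1 tape=X_X[Y]_Y__   (S,Y)→(R,_,+1)
state=R head=2 tape=X_X_[_]Y__   (R,_)→(S,_,0)
state=S head=2 tape=X_X_[_]Y__   (S,_)→(Q,X,+1)
state=Q head=3 tape=X_X_X[Y]__   (Q,Y)→(S,Y,0)
state=S head=3 tape=X_X_X[Y]__   (S,Y)→(R,_,+1)
state=R head=4 tape=X_X_X_[_]_   (R,_)→(S,_,0)
state=S head=4 tape=X_X_X_[_]_   (S,_)→(Q,X,+1)
state=Q head=5 tape=X_X_X_X[_]
The non-blank tape span at halt is X_X_X_X.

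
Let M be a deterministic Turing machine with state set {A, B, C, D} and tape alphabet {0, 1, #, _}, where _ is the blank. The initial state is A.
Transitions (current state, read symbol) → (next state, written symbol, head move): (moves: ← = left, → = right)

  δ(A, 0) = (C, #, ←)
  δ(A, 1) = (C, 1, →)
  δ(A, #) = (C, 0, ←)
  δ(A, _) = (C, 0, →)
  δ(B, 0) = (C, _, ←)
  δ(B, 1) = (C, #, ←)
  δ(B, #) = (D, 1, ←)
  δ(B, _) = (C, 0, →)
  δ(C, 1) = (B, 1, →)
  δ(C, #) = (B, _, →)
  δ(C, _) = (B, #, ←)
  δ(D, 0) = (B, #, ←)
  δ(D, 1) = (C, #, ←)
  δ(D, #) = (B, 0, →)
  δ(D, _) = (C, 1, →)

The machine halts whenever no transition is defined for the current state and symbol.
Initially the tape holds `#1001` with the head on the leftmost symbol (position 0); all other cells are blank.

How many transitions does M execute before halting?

17

state=A head=0 tape=____[#]1001   (A,#)→(C,0,←)
state=C head=-1 tape=___[_]01001   (C,_)→(B,#,←)
state=B head=-2 tape=__[_]#01001   (B,_)→(C,0,→)
state=C head=-1 tape=__0[#]01001   (C,#)→(B,_,→)
state=B head=0 tape=__0_[0]1001   (B,0)→(C,_,←)
state=C head=-1 tape=__0[_]_1001   (C,_)→(B,#,←)
state=B head=-2 tape=__[0]#_1001   (B,0)→(C,_,←)
state=C head=-3 tape=_[_]_#_1001   (C,_)→(B,#,←)
state=B head=-4 tape=[_]#_#_1001   (B,_)→(C,0,→)
state=C head=-3 tape=0[#]_#_1001   (C,#)→(B,_,→)
state=B head=-2 tape=0_[_]#_1001   (B,_)→(C,0,→)
state=C head=-1 tape=0_0[#]_1001   (C,#)→(B,_,→)
state=B head=0 tape=0_0_[_]1001   (B,_)→(C,0,→)
state=C head=1 tape=0_0_0[1]001   (C,1)→(B,1,→)
state=B head=2 tape=0_0_01[0]01   (B,0)→(C,_,←)
state=C head=1 tape=0_0_0[1]_01   (C,1)→(B,1,→)
state=B head=2 tape=0_0_01[_]01   (B,_)→(C,0,→)
state=C head=3 tape=0_0_010[0]1
M halts after 17 transitions.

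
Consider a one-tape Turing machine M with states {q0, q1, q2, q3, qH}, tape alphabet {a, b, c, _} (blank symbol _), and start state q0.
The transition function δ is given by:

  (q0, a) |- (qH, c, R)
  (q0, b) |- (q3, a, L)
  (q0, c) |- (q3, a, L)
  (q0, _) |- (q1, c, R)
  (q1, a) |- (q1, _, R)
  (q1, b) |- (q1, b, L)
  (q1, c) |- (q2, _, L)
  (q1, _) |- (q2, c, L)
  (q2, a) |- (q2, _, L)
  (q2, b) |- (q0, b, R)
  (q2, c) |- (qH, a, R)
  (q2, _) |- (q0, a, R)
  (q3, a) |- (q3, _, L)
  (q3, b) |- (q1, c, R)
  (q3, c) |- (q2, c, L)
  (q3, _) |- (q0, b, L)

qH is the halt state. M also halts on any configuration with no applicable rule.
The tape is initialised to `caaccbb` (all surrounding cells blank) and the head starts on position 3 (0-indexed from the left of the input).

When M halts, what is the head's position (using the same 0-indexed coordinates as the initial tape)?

q0 | _____caa[c]cbb   read c → write a, move L, go to q3
q3 | _____ca[a]acbb   read a → write _, move L, go to q3
q3 | _____c[a]_acbb   read a → write _, move L, go to q3
q3 | _____[c]__acbb   read c → write c, move L, go to q2
q2 | ____[_]c__acbb   read _ → write a, move R, go to q0
q0 | ____a[c]__acbb   read c → write a, move L, go to q3
q3 | ____[a]a__acbb   read a → write _, move L, go to q3
q3 | ___[_]_a__acbb   read _ → write b, move L, go to q0
q0 | __[_]b_a__acbb   read _ → write c, move R, go to q1
q1 | __c[b]_a__acbb   read b → write b, move L, go to q1
q1 | __[c]b_a__acbb   read c → write _, move L, go to q2
q2 | _[_]_b_a__acbb   read _ → write a, move R, go to q0
q0 | _a[_]b_a__acbb   read _ → write c, move R, go to q1
q1 | _ac[b]_a__acbb   read b → write b, move L, go to q1
q1 | _a[c]b_a__acbb   read c → write _, move L, go to q2
q2 | _[a]_b_a__acbb   read a → write _, move L, go to q2
q2 | [_]__b_a__acbb   read _ → write a, move R, go to q0
q0 | a[_]_b_a__acbb   read _ → write c, move R, go to q1
q1 | ac[_]b_a__acbb   read _ → write c, move L, go to q2
q2 | a[c]cb_a__acbb   read c → write a, move R, go to qH
qH | aa[c]b_a__acbb
At halt the head is at cell -3.

-3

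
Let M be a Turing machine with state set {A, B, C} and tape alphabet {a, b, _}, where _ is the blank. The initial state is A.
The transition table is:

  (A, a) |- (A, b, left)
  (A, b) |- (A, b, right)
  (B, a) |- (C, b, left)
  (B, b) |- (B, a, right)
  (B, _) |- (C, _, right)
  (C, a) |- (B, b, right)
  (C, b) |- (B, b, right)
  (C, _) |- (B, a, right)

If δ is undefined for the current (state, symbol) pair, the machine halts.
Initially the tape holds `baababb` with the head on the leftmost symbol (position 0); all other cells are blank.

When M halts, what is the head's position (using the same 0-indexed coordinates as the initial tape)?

7

state=A head=0 tape=[b]aababb_   (A,b)→(A,b,right)
state=A head=1 tape=b[a]ababb_   (A,a)→(A,b,left)
state=A head=0 tape=[b]bababb_   (A,b)→(A,b,right)
state=A head=1 tape=b[b]ababb_   (A,b)→(A,b,right)
state=A head=2 tape=bb[a]babb_   (A,a)→(A,b,left)
state=A head=1 tape=b[b]bbabb_   (A,b)→(A,b,right)
state=A head=2 tape=bb[b]babb_   (A,b)→(A,b,right)
state=A head=3 tape=bbb[b]abb_   (A,b)→(A,b,right)
state=A head=4 tape=bbbb[a]bb_   (A,a)→(A,b,left)
state=A head=3 tape=bbb[b]bbb_   (A,b)→(A,b,right)
state=A head=4 tape=bbbb[b]bb_   (A,b)→(A,b,right)
state=A head=5 tape=bbbbb[b]b_   (A,b)→(A,b,right)
state=A head=6 tape=bbbbbb[b]_   (A,b)→(A,b,right)
state=A head=7 tape=bbbbbbb[_]
At halt the head is at cell 7.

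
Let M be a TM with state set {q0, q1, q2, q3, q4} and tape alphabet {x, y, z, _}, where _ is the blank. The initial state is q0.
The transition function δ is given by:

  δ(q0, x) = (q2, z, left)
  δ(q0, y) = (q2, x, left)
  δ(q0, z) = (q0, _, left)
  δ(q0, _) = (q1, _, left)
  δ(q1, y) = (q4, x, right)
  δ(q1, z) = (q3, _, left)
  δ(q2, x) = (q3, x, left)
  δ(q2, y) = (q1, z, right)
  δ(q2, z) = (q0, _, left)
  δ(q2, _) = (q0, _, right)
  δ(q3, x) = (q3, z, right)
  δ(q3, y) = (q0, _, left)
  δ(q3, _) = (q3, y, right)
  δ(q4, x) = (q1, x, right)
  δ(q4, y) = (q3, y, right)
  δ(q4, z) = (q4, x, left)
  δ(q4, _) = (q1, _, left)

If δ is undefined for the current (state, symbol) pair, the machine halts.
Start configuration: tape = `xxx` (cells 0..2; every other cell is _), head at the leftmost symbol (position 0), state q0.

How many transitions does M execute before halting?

4

q0 | __[x]xx   read x → write z, move left, go to q2
q2 | _[_]zxx   read _ → write _, move right, go to q0
q0 | __[z]xx   read z → write _, move left, go to q0
q0 | _[_]_xx   read _ → write _, move left, go to q1
q1 | [_]__xx
M halts after 4 transitions.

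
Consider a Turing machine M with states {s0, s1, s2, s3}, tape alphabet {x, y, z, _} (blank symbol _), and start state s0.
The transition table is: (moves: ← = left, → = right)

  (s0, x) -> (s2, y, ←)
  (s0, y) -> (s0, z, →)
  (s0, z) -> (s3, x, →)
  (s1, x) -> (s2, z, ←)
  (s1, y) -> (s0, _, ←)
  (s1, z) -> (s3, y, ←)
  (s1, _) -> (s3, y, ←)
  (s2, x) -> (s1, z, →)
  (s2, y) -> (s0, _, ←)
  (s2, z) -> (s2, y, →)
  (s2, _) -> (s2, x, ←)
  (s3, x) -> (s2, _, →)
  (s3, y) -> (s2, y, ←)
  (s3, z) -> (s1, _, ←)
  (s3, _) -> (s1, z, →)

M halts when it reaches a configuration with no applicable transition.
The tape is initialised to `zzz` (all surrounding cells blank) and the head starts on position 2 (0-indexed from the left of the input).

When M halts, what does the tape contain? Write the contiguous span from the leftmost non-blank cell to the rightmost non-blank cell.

zz_xy

state=s0 head=2 tape=zz[z]__   (s0,z)→(s3,x,→)
state=s3 head=3 tape=zzx[_]_   (s3,_)→(s1,z,→)
state=s1 head=4 tape=zzxz[_]   (s1,_)→(s3,y,←)
state=s3 head=3 tape=zzx[z]y   (s3,z)→(s1,_,←)
state=s1 head=2 tape=zz[x]_y   (s1,x)→(s2,z,←)
state=s2 head=1 tape=z[z]z_y   (s2,z)→(s2,y,→)
state=s2 head=2 tape=zy[z]_y   (s2,z)→(s2,y,→)
state=s2 head=3 tape=zyy[_]y   (s2,_)→(s2,x,←)
state=s2 head=2 tape=zy[y]xy   (s2,y)→(s0,_,←)
state=s0 head=1 tape=z[y]_xy   (s0,y)→(s0,z,→)
state=s0 head=2 tape=zz[_]xy
The non-blank tape span at halt is zz_xy.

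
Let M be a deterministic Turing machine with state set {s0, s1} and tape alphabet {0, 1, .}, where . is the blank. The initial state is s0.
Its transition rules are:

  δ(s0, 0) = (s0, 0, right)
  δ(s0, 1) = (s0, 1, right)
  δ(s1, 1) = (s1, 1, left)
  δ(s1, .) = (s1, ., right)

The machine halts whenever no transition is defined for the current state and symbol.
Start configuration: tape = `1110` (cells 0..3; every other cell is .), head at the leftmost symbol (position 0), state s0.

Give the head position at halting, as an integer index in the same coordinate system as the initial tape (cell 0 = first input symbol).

4

state=s0 head=0 tape=[1]110.   (s0,1)→(s0,1,right)
state=s0 head=1 tape=1[1]10.   (s0,1)→(s0,1,right)
state=s0 head=2 tape=11[1]0.   (s0,1)→(s0,1,right)
state=s0 head=3 tape=111[0].   (s0,0)→(s0,0,right)
state=s0 head=4 tape=1110[.]
At halt the head is at cell 4.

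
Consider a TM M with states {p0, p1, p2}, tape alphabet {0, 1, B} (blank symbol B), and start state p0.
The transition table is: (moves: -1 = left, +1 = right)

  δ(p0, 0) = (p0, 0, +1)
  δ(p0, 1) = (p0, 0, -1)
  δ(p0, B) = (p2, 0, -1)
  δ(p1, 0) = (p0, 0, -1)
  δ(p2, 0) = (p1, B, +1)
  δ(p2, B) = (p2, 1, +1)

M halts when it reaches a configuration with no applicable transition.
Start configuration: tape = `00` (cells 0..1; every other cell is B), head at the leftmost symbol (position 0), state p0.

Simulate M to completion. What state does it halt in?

p2

state=p0 head=0 tape=B[0]0B   (p0,0)→(p0,0,+1)
state=p0 head=1 tape=B0[0]B   (p0,0)→(p0,0,+1)
state=p0 head=2 tape=B00[B]   (p0,B)→(p2,0,-1)
state=p2 head=1 tape=B0[0]0   (p2,0)→(p1,B,+1)
state=p1 head=2 tape=B0B[0]   (p1,0)→(p0,0,-1)
state=p0 head=1 tape=B0[B]0   (p0,B)→(p2,0,-1)
state=p2 head=0 tape=B[0]00   (p2,0)→(p1,B,+1)
state=p1 head=1 tape=BB[0]0   (p1,0)→(p0,0,-1)
state=p0 head=0 tape=B[B]00   (p0,B)→(p2,0,-1)
state=p2 head=-1 tape=[B]000   (p2,B)→(p2,1,+1)
state=p2 head=0 tape=1[0]00   (p2,0)→(p1,B,+1)
state=p1 head=1 tape=1B[0]0   (p1,0)→(p0,0,-1)
state=p0 head=0 tape=1[B]00   (p0,B)→(p2,0,-1)
state=p2 head=-1 tape=[1]000
No transition is defined for (p2, 1); M halts in state p2.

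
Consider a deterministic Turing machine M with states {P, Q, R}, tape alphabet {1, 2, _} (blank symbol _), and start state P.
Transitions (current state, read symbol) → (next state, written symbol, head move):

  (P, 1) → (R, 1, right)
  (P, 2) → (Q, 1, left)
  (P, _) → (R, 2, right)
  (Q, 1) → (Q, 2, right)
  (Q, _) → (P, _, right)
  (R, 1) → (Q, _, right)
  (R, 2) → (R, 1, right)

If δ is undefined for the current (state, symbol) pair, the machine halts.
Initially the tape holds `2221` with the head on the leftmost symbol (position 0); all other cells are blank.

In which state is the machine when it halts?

P | _[2]221___   read 2 → write 1, move left, go to Q
Q | [_]1221___   read _ → write _, move right, go to P
P | _[1]221___   read 1 → write 1, move right, go to R
R | _1[2]21___   read 2 → write 1, move right, go to R
R | _11[2]1___   read 2 → write 1, move right, go to R
R | _111[1]___   read 1 → write _, move right, go to Q
Q | _111_[_]__   read _ → write _, move right, go to P
P | _111__[_]_   read _ → write 2, move right, go to R
R | _111__2[_]
No transition is defined for (R, _); M halts in state R.

R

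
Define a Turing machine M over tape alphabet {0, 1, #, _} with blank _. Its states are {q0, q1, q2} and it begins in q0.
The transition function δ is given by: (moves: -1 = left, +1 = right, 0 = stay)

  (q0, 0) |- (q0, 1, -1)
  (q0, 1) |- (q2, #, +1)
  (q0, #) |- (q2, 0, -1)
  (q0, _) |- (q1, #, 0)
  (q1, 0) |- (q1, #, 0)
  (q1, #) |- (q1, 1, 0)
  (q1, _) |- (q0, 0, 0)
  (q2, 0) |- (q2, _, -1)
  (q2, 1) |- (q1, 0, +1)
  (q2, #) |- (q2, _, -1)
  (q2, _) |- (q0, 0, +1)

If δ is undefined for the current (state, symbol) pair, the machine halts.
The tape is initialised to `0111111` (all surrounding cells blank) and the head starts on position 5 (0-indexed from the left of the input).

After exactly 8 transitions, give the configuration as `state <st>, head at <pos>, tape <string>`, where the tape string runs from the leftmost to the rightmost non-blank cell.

state q1, head at 5, tape 01110#11

state=q0 head=5 tape=01111[1]1_   (q0,1)→(q2,#,+1)
state=q2 head=6 tape=01111#[1]_   (q2,1)→(q1,0,+1)
state=q1 head=7 tape=01111#0[_]   (q1,_)→(q0,0,0)
state=q0 head=7 tape=01111#0[0]   (q0,0)→(q0,1,-1)
state=q0 head=6 tape=01111#[0]1   (q0,0)→(q0,1,-1)
state=q0 head=5 tape=01111[#]11   (q0,#)→(q2,0,-1)
state=q2 head=4 tape=0111[1]011   (q2,1)→(q1,0,+1)
state=q1 head=5 tape=01110[0]11   (q1,0)→(q1,#,0)
state=q1 head=5 tape=01110[#]11
After 8 steps: state q1, head at 5, tape 01110#11.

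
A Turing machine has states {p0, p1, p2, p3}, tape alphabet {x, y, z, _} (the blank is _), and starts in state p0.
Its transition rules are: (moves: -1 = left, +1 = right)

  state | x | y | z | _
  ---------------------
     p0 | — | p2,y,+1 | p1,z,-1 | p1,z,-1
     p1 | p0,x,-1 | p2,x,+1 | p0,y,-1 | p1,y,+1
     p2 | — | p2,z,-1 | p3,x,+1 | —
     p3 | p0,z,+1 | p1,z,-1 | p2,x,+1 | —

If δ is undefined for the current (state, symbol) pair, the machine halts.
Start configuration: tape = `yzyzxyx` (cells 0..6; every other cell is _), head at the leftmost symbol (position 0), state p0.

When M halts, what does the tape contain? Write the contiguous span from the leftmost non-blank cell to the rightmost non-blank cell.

yxzzxyx

state=p0 head=0 tape=[y]zyzxyx   (p0,y)→(p2,y,+1)
state=p2 head=1 tape=y[z]yzxyx   (p2,z)→(p3,x,+1)
state=p3 head=2 tape=yx[y]zxyx   (p3,y)→(p1,z,-1)
state=p1 head=1 tape=y[x]zzxyx   (p1,x)→(p0,x,-1)
state=p0 head=0 tape=[y]xzzxyx   (p0,y)→(p2,y,+1)
state=p2 head=1 tape=y[x]zzxyx
The non-blank tape span at halt is yxzzxyx.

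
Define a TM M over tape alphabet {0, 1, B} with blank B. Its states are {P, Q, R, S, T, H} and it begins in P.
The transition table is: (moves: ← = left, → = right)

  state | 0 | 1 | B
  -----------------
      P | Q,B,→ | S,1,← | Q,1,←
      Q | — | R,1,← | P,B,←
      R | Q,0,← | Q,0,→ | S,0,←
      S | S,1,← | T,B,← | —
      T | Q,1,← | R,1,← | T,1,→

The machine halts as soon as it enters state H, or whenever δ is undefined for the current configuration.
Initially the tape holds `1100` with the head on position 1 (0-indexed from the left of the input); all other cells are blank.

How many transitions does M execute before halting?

P | BBB1[1]00   read 1 → write 1, move ←, go to S
S | BBB[1]100   read 1 → write B, move ←, go to T
T | BB[B]B100   read B → write 1, move →, go to T
T | BB1[B]100   read B → write 1, move →, go to T
T | BB11[1]00   read 1 → write 1, move ←, go to R
R | BB1[1]100   read 1 → write 0, move →, go to Q
Q | BB10[1]00   read 1 → write 1, move ←, go to R
R | BB1[0]100   read 0 → write 0, move ←, go to Q
Q | BB[1]0100   read 1 → write 1, move ←, go to R
R | B[B]10100   read B → write 0, move ←, go to S
S | [B]010100
M halts after 10 transitions.

10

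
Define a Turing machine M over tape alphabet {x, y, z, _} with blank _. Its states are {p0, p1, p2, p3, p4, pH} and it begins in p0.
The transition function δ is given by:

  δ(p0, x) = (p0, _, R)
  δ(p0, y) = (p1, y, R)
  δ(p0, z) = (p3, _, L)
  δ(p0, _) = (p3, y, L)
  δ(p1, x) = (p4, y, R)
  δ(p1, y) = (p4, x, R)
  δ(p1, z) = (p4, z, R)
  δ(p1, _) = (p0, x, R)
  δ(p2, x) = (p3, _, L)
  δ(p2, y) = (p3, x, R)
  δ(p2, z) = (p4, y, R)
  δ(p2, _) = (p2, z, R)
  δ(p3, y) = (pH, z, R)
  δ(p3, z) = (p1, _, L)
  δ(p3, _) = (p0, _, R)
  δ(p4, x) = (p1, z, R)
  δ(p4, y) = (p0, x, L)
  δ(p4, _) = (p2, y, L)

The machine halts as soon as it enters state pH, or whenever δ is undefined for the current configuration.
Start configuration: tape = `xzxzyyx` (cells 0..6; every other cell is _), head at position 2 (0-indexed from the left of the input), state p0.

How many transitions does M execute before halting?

16

state=p0 head=2 tape=xz[x]zyyx___   (p0,x)→(p0,_,R)
state=p0 head=3 tape=xz_[z]yyx___   (p0,z)→(p3,_,L)
state=p3 head=2 tape=xz[_]_yyx___   (p3,_)→(p0,_,R)
state=p0 head=3 tape=xz_[_]yyx___   (p0,_)→(p3,y,L)
state=p3 head=2 tape=xz[_]yyyx___   (p3,_)→(p0,_,R)
state=p0 head=3 tape=xz_[y]yyx___   (p0,y)→(p1,y,R)
state=p1 head=4 tape=xz_y[y]yx___   (p1,y)→(p4,x,R)
state=p4 head=5 tape=xz_yx[y]x___   (p4,y)→(p0,x,L)
state=p0 head=4 tape=xz_y[x]xx___   (p0,x)→(p0,_,R)
state=p0 head=5 tape=xz_y_[x]x___   (p0,x)→(p0,_,R)
state=p0 head=6 tape=xz_y__[x]___   (p0,x)→(p0,_,R)
state=p0 head=7 tape=xz_y___[_]__   (p0,_)→(p3,y,L)
state=p3 head=6 tape=xz_y__[_]y__   (p3,_)→(p0,_,R)
state=p0 head=7 tape=xz_y___[y]__   (p0,y)→(p1,y,R)
state=p1 head=8 tape=xz_y___y[_]_   (p1,_)→(p0,x,R)
state=p0 head=9 tape=xz_y___yx[_]   (p0,_)→(p3,y,L)
state=p3 head=8 tape=xz_y___y[x]y
M halts after 16 transitions.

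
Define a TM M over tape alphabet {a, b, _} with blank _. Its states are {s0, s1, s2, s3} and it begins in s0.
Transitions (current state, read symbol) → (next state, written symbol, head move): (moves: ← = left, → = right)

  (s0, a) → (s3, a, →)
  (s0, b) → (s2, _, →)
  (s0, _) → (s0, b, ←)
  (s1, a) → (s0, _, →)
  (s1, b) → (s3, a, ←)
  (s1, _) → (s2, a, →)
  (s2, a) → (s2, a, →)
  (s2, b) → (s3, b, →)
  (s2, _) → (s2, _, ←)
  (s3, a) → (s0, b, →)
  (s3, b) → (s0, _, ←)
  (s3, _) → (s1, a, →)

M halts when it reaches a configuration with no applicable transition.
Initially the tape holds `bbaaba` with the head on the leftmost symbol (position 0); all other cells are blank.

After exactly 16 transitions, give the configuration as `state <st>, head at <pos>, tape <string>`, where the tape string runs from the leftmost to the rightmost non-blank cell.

state s0, head at 6, tape bbaaba

s0 | [b]baaba_   read b → write _, move →, go to s2
s2 | _[b]aaba_   read b → write b, move →, go to s3
s3 | _b[a]aba_   read a → write b, move →, go to s0
s0 | _bb[a]ba_   read a → write a, move →, go to s3
s3 | _bba[b]a_   read b → write _, move ←, go to s0
s0 | _bb[a]_a_   read a → write a, move →, go to s3
s3 | _bba[_]a_   read _ → write a, move →, go to s1
s1 | _bbaa[a]_   read a → write _, move →, go to s0
s0 | _bbaa_[_]   read _ → write b, move ←, go to s0
s0 | _bbaa[_]b   read _ → write b, move ←, go to s0
s0 | _bba[a]bb   read a → write a, move →, go to s3
s3 | _bbaa[b]b   read b → write _, move ←, go to s0
s0 | _bba[a]_b   read a → write a, move →, go to s3
s3 | _bbaa[_]b   read _ → write a, move →, go to s1
s1 | _bbaaa[b]   read b → write a, move ←, go to s3
s3 | _bbaa[a]a   read a → write b, move →, go to s0
s0 | _bbaab[a]
After 16 steps: state s0, head at 6, tape bbaaba.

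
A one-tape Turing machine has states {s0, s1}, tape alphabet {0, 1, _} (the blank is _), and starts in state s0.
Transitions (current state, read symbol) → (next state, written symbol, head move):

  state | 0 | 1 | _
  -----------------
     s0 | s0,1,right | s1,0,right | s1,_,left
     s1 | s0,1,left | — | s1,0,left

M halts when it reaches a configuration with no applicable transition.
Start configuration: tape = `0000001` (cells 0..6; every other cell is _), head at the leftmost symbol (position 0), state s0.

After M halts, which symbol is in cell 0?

1

s0 | [0]000001_   read 0 → write 1, move right, go to s0
s0 | 1[0]00001_   read 0 → write 1, move right, go to s0
s0 | 11[0]0001_   read 0 → write 1, move right, go to s0
s0 | 111[0]001_   read 0 → write 1, move right, go to s0
s0 | 1111[0]01_   read 0 → write 1, move right, go to s0
s0 | 11111[0]1_   read 0 → write 1, move right, go to s0
s0 | 111111[1]_   read 1 → write 0, move right, go to s1
s1 | 1111110[_]   read _ → write 0, move left, go to s1
s1 | 111111[0]0   read 0 → write 1, move left, go to s0
s0 | 11111[1]10   read 1 → write 0, move right, go to s1
s1 | 111110[1]0
Cell 0 holds 1 when M halts.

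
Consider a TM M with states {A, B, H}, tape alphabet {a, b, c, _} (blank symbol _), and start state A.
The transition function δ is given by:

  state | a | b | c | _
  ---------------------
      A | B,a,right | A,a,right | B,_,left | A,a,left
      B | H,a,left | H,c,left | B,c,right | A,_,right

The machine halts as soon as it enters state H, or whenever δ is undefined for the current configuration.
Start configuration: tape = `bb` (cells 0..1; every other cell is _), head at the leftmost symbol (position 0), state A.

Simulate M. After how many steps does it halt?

A | [b]b_   read b → write a, move right, go to A
A | a[b]_   read b → write a, move right, go to A
A | aa[_]   read _ → write a, move left, go to A
A | a[a]a   read a → write a, move right, go to B
B | aa[a]   read a → write a, move left, go to H
H | a[a]a
M halts after 5 transitions.

5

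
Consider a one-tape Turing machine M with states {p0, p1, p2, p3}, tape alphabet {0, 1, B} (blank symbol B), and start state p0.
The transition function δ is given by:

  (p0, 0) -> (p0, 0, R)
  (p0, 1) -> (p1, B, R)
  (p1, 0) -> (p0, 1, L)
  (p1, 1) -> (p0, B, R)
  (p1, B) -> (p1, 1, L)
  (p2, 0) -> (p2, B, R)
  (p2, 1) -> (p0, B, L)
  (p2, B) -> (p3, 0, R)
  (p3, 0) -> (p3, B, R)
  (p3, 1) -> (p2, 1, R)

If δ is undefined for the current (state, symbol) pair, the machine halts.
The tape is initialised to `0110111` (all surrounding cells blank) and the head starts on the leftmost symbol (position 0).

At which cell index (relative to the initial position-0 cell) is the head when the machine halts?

2

state=p0 head=0 tape=[0]110111B   (p0,0)→(p0,0,R)
state=p0 head=1 tape=0[1]10111B   (p0,1)→(p1,B,R)
state=p1 head=2 tape=0B[1]0111B   (p1,1)→(p0,B,R)
state=p0 head=3 tape=0BB[0]111B   (p0,0)→(p0,0,R)
state=p0 head=4 tape=0BB0[1]11B   (p0,1)→(p1,B,R)
state=p1 head=5 tape=0BB0B[1]1B   (p1,1)→(p0,B,R)
state=p0 head=6 tape=0BB0BB[1]B   (p0,1)→(p1,B,R)
state=p1 head=7 tape=0BB0BBB[B]   (p1,B)→(p1,1,L)
state=p1 head=6 tape=0BB0BB[B]1   (p1,B)→(p1,1,L)
state=p1 head=5 tape=0BB0B[B]11   (p1,B)→(p1,1,L)
state=p1 head=4 tape=0BB0[B]111   (p1,B)→(p1,1,L)
state=p1 head=3 tape=0BB[0]1111   (p1,0)→(p0,1,L)
state=p0 head=2 tape=0B[B]11111
At halt the head is at cell 2.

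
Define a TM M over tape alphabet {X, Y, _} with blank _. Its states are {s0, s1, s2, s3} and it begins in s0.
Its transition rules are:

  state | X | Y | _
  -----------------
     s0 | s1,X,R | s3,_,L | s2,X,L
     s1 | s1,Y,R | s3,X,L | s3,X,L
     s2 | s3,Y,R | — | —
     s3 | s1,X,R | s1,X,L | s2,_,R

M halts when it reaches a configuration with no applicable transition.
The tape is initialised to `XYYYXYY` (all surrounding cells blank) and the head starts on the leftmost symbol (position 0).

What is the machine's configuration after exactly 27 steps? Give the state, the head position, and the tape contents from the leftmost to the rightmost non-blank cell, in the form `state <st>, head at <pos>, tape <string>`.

state s1, head at 1, tape YXXXXXXY

s0 | __[X]YYYXYY   read X → write X, move R, go to s1
s1 | __X[Y]YYXYY   read Y → write X, move L, go to s3
s3 | __[X]XYYXYY   read X → write X, move R, go to s1
s1 | __X[X]YYXYY   read X → write Y, move R, go to s1
s1 | __XY[Y]YXYY   read Y → write X, move L, go to s3
s3 | __X[Y]XYXYY   read Y → write X, move L, go to s1
s1 | __[X]XXYXYY   read X → write Y, move R, go to s1
s1 | __Y[X]XYXYY   read X → write Y, move R, go to s1
s1 | __YY[X]YXYY   read X → write Y, move R, go to s1
s1 | __YYY[Y]XYY   read Y → write X, move L, go to s3
s3 | __YY[Y]XXYY   read Y → write X, move L, go to s1
s1 | __Y[Y]XXXYY   read Y → write X, move L, go to s3
s3 | __[Y]XXXXYY   read Y → write X, move L, go to s1
s1 | _[_]XXXXXYY   read _ → write X, move L, go to s3
s3 | [_]XXXXXXYY   read _ → write _, move R, go to s2
s2 | _[X]XXXXXYY   read X → write Y, move R, go to s3
s3 | _Y[X]XXXXYY   read X → write X, move R, go to s1
s1 | _YX[X]XXXYY   read X → write Y, move R, go to s1
s1 | _YXY[X]XXYY   read X → write Y, move R, go to s1
s1 | _YXYY[X]XYY   read X → write Y, move R, go to s1
s1 | _YXYYY[X]YY   read X → write Y, move R, go to s1
s1 | _YXYYYY[Y]Y   read Y → write X, move L, go to s3
s3 | _YXYYY[Y]XY   read Y → write X, move L, go to s1
s1 | _YXYY[Y]XXY   read Y → write X, move L, go to s3
s3 | _YXY[Y]XXXY   read Y → write X, move L, go to s1
s1 | _YX[Y]XXXXY   read Y → write X, move L, go to s3
s3 | _Y[X]XXXXXY   read X → write X, move R, go to s1
s1 | _YX[X]XXXXY
After 27 steps: state s1, head at 1, tape YXXXXXXY.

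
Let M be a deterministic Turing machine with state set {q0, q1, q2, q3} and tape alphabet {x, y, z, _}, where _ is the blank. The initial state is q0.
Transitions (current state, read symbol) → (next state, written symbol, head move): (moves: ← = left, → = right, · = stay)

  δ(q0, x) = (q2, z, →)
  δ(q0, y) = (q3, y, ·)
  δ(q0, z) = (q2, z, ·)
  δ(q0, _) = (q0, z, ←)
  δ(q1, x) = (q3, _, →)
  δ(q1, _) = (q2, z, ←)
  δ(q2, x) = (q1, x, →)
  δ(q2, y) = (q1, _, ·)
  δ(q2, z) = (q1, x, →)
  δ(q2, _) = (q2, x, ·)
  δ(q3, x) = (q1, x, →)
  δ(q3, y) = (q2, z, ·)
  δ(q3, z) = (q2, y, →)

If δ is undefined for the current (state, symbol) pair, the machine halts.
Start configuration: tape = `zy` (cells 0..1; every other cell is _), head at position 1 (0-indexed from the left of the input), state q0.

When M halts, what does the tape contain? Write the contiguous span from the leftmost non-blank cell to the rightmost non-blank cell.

state=q0 head=1 tape=z[y]_   (q0,y)→(q3,y,·)
state=q3 head=1 tape=z[y]_   (q3,y)→(q2,z,·)
state=q2 head=1 tape=z[z]_   (q2,z)→(q1,x,→)
state=q1 head=2 tape=zx[_]   (q1,_)→(q2,z,←)
state=q2 head=1 tape=z[x]z   (q2,x)→(q1,x,→)
state=q1 head=2 tape=zx[z]
The non-blank tape span at halt is zxz.

zxz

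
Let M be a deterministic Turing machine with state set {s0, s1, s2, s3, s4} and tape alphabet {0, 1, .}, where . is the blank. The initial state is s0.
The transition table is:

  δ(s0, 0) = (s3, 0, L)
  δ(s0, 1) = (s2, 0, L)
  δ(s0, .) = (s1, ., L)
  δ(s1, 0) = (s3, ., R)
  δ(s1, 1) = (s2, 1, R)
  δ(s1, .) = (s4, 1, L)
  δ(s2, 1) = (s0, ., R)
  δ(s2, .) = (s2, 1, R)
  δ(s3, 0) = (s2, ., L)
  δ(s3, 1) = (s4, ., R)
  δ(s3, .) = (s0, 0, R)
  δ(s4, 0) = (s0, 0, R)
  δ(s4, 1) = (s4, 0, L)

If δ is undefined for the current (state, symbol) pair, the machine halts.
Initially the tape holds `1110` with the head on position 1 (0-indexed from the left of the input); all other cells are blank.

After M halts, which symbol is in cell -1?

s0 | .1[1]10   read 1 → write 0, move L, go to s2
s2 | .[1]010   read 1 → write ., move R, go to s0
s0 | ..[0]10   read 0 → write 0, move L, go to s3
s3 | .[.]010   read . → write 0, move R, go to s0
s0 | .0[0]10   read 0 → write 0, move L, go to s3
s3 | .[0]010   read 0 → write ., move L, go to s2
s2 | [.].010   read . → write 1, move R, go to s2
s2 | 1[.]010   read . → write 1, move R, go to s2
s2 | 11[0]10
Cell -1 holds 1 when M halts.

1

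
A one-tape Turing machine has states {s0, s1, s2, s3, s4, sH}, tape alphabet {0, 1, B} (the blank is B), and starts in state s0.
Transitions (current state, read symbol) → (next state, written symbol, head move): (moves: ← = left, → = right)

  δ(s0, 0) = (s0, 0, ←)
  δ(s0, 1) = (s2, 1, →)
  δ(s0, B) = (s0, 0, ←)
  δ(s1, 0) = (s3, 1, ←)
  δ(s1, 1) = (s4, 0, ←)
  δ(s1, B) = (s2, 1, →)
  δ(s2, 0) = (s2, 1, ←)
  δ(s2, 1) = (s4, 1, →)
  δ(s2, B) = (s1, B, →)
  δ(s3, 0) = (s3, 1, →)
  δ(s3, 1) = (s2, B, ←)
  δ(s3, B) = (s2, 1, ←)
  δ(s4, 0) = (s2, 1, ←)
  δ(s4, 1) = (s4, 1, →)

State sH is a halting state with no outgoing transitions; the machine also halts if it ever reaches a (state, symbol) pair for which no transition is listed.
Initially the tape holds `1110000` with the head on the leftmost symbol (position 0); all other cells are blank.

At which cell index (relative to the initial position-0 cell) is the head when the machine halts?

s0 | [1]110000B   read 1 → write 1, move →, go to s2
s2 | 1[1]10000B   read 1 → write 1, move →, go to s4
s4 | 11[1]0000B   read 1 → write 1, move →, go to s4
s4 | 111[0]000B   read 0 → write 1, move ←, go to s2
s2 | 11[1]1000B   read 1 → write 1, move →, go to s4
s4 | 111[1]000B   read 1 → write 1, move →, go to s4
s4 | 1111[0]00B   read 0 → write 1, move ←, go to s2
s2 | 111[1]100B   read 1 → write 1, move →, go to s4
s4 | 1111[1]00B   read 1 → write 1, move →, go to s4
s4 | 11111[0]0B   read 0 → write 1, move ←, go to s2
s2 | 1111[1]10B   read 1 → write 1, move →, go to s4
s4 | 11111[1]0B   read 1 → write 1, move →, go to s4
s4 | 111111[0]B   read 0 → write 1, move ←, go to s2
s2 | 11111[1]1B   read 1 → write 1, move →, go to s4
s4 | 111111[1]B   read 1 → write 1, move →, go to s4
s4 | 1111111[B]
At halt the head is at cell 7.

7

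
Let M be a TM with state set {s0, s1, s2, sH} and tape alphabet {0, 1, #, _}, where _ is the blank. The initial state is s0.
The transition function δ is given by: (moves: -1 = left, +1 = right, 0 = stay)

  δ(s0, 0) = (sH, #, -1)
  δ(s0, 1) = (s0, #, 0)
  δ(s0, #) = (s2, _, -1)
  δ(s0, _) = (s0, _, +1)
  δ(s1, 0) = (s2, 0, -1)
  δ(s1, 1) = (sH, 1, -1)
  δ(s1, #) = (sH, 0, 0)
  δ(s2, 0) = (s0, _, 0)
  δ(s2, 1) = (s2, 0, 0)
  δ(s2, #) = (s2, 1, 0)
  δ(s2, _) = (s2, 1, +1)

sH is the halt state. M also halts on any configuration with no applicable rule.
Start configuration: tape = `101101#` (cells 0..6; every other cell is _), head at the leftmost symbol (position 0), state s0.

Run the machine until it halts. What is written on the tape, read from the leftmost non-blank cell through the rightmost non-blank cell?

1111_#1#

s0 | _[1]01101#   read 1 → write #, move 0, go to s0
s0 | _[#]01101#   read # → write _, move -1, go to s2
s2 | [_]_01101#   read _ → write 1, move +1, go to s2
s2 | 1[_]01101#   read _ → write 1, move +1, go to s2
s2 | 11[0]1101#   read 0 → write _, move 0, go to s0
s0 | 11[_]1101#   read _ → write _, move +1, go to s0
s0 | 11_[1]101#   read 1 → write #, move 0, go to s0
s0 | 11_[#]101#   read # → write _, move -1, go to s2
s2 | 11[_]_101#   read _ → write 1, move +1, go to s2
s2 | 111[_]101#   read _ → write 1, move +1, go to s2
s2 | 1111[1]01#   read 1 → write 0, move 0, go to s2
s2 | 1111[0]01#   read 0 → write _, move 0, go to s0
s0 | 1111[_]01#   read _ → write _, move +1, go to s0
s0 | 1111_[0]1#   read 0 → write #, move -1, go to sH
sH | 1111[_]#1#
The non-blank tape span at halt is 1111_#1#.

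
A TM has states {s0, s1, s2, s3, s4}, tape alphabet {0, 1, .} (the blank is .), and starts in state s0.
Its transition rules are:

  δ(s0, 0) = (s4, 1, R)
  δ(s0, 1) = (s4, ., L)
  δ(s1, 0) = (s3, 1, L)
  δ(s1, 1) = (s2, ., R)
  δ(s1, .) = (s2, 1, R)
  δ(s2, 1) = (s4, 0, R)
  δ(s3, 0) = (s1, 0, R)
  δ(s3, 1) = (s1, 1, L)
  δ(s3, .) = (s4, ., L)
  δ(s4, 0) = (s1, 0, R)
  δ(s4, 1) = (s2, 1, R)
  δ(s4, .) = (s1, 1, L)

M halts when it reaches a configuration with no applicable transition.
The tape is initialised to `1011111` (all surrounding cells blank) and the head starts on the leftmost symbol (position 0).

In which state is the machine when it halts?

s2

s0 | ...[1]011111.   read 1 → write ., move L, go to s4
s4 | ..[.].011111.   read . → write 1, move L, go to s1
s1 | .[.]1.011111.   read . → write 1, move R, go to s2
s2 | .1[1].011111.   read 1 → write 0, move R, go to s4
s4 | .10[.]011111.   read . → write 1, move L, go to s1
s1 | .1[0]1011111.   read 0 → write 1, move L, go to s3
s3 | .[1]11011111.   read 1 → write 1, move L, go to s1
s1 | [.]111011111.   read . → write 1, move R, go to s2
s2 | 1[1]11011111.   read 1 → write 0, move R, go to s4
s4 | 10[1]1011111.   read 1 → write 1, move R, go to s2
s2 | 101[1]011111.   read 1 → write 0, move R, go to s4
s4 | 1010[0]11111.   read 0 → write 0, move R, go to s1
s1 | 10100[1]1111.   read 1 → write ., move R, go to s2
s2 | 10100.[1]111.   read 1 → write 0, move R, go to s4
s4 | 10100.0[1]11.   read 1 → write 1, move R, go to s2
s2 | 10100.01[1]1.   read 1 → write 0, move R, go to s4
s4 | 10100.010[1].   read 1 → write 1, move R, go to s2
s2 | 10100.0101[.]
No transition is defined for (s2, .); M halts in state s2.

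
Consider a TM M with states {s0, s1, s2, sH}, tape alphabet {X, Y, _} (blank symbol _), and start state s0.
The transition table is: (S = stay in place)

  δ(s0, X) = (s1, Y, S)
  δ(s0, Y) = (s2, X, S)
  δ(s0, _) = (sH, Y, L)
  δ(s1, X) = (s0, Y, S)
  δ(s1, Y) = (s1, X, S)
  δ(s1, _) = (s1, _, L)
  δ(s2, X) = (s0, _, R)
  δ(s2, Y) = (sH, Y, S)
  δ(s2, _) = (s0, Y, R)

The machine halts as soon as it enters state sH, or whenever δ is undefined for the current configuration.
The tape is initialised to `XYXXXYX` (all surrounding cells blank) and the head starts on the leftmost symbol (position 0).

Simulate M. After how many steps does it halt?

30

state=s0 head=0 tape=[X]YXXXYX_   (s0,X)→(s1,Y,S)
state=s1 head=0 tape=[Y]YXXXYX_   (s1,Y)→(s1,X,S)
state=s1 head=0 tape=[X]YXXXYX_   (s1,X)→(s0,Y,S)
state=s0 head=0 tape=[Y]YXXXYX_   (s0,Y)→(s2,X,S)
state=s2 head=0 tape=[X]YXXXYX_   (s2,X)→(s0,_,R)
state=s0 head=1 tape=_[Y]XXXYX_   (s0,Y)→(s2,X,S)
state=s2 head=1 tape=_[X]XXXYX_   (s2,X)→(s0,_,R)
state=s0 head=2 tape=__[X]XXYX_   (s0,X)→(s1,Y,S)
state=s1 head=2 tape=__[Y]XXYX_   (s1,Y)→(s1,X,S)
state=s1 head=2 tape=__[X]XXYX_   (s1,X)→(s0,Y,S)
state=s0 head=2 tape=__[Y]XXYX_   (s0,Y)→(s2,X,S)
state=s2 head=2 tape=__[X]XXYX_   (s2,X)→(s0,_,R)
state=s0 head=3 tape=___[X]XYX_   (s0,X)→(s1,Y,S)
state=s1 head=3 tape=___[Y]XYX_   (s1,Y)→(s1,X,S)
state=s1 head=3 tape=___[X]XYX_   (s1,X)→(s0,Y,S)
state=s0 head=3 tape=___[Y]XYX_   (s0,Y)→(s2,X,S)
state=s2 head=3 tape=___[X]XYX_   (s2,X)→(s0,_,R)
state=s0 head=4 tape=____[X]YX_   (s0,X)→(s1,Y,S)
state=s1 head=4 tape=____[Y]YX_   (s1,Y)→(s1,X,S)
state=s1 head=4 tape=____[X]YX_   (s1,X)→(s0,Y,S)
state=s0 head=4 tape=____[Y]YX_   (s0,Y)→(s2,X,S)
state=s2 head=4 tape=____[X]YX_   (s2,X)→(s0,_,R)
state=s0 head=5 tape=_____[Y]X_   (s0,Y)→(s2,X,S)
state=s2 head=5 tape=_____[X]X_   (s2,X)→(s0,_,R)
state=s0 head=6 tape=______[X]_   (s0,X)→(s1,Y,S)
state=s1 head=6 tape=______[Y]_   (s1,Y)→(s1,X,S)
state=s1 head=6 tape=______[X]_   (s1,X)→(s0,Y,S)
state=s0 head=6 tape=______[Y]_   (s0,Y)→(s2,X,S)
state=s2 head=6 tape=______[X]_   (s2,X)→(s0,_,R)
state=s0 head=7 tape=_______[_]   (s0,_)→(sH,Y,L)
state=sH head=6 tape=______[_]Y
M halts after 30 transitions.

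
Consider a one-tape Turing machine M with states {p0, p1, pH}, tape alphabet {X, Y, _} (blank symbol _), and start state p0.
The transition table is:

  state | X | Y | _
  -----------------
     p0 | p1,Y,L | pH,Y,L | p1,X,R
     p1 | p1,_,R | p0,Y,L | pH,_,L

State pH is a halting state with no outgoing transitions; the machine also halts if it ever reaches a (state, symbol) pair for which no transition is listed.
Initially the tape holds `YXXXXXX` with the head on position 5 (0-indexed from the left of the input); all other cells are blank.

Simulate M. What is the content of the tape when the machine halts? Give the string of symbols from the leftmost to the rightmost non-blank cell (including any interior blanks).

state=p0 head=5 tape=___YXXXX[X]X   (p0,X)→(p1,Y,L)
state=p1 head=4 tape=___YXXX[X]YX   (p1,X)→(p1,_,R)
state=p1 head=5 tape=___YXXX_[Y]X   (p1,Y)→(p0,Y,L)
state=p0 head=4 tape=___YXXX[_]YX   (p0,_)→(p1,X,R)
state=p1 head=5 tape=___YXXXX[Y]X   (p1,Y)→(p0,Y,L)
state=p0 head=4 tape=___YXXX[X]YX   (p0,X)→(p1,Y,L)
state=p1 head=3 tape=___YXX[X]YYX   (p1,X)→(p1,_,R)
state=p1 head=4 tape=___YXX_[Y]YX   (p1,Y)→(p0,Y,L)
state=p0 head=3 tape=___YXX[_]YYX   (p0,_)→(p1,X,R)
state=p1 head=4 tape=___YXXX[Y]YX   (p1,Y)→(p0,Y,L)
state=p0 head=3 tape=___YXX[X]YYX   (p0,X)→(p1,Y,L)
state=p1 head=2 tape=___YX[X]YYYX   (p1,X)→(p1,_,R)
state=p1 head=3 tape=___YX_[Y]YYX   (p1,Y)→(p0,Y,L)
state=p0 head=2 tape=___YX[_]YYYX   (p0,_)→(p1,X,R)
state=p1 head=3 tape=___YXX[Y]YYX   (p1,Y)→(p0,Y,L)
state=p0 head=2 tape=___YX[X]YYYX   (p0,X)→(p1,Y,L)
state=p1 head=1 tape=___Y[X]YYYYX   (p1,X)→(p1,_,R)
state=p1 head=2 tape=___Y_[Y]YYYX   (p1,Y)→(p0,Y,L)
state=p0 head=1 tape=___Y[_]YYYYX   (p0,_)→(p1,X,R)
state=p1 head=2 tape=___YX[Y]YYYX   (p1,Y)→(p0,Y,L)
state=p0 head=1 tape=___Y[X]YYYYX   (p0,X)→(p1,Y,L)
state=p1 head=0 tape=___[Y]YYYYYX   (p1,Y)→(p0,Y,L)
state=p0 head=-1 tape=__[_]YYYYYYX   (p0,_)→(p1,X,R)
state=p1 head=0 tape=__X[Y]YYYYYX   (p1,Y)→(p0,Y,L)
state=p0 head=-1 tape=__[X]YYYYYYX   (p0,X)→(p1,Y,L)
state=p1 head=-2 tape=_[_]YYYYYYYX   (p1,_)→(pH,_,L)
state=pH head=-3 tape=[_]_YYYYYYYX
The non-blank tape span at halt is YYYYYYYX.

YYYYYYYX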